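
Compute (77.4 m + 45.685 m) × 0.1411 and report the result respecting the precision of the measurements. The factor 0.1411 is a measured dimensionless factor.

77.4 m + 45.685 m = 123.085 m; the sum is limited to 1 decimal place (4 s.f.).
Carrying full precision, 123.085 × 0.1411 = 17.3672935 m; 0.1411 has 4 s.f., so the result keeps min(4, 4) = 4 s.f.
Rounded to 4 significant figures: 17.37 m.

17.37 m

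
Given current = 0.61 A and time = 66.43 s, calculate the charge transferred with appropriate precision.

charge transferred = 0.61 A × 66.43 s = 40.5223 C.
0.61 has 2 significant figures; 66.43 has 4.
Division/multiplication keeps the fewest: 2 significant figures.
Rounded: 41 C.

41 C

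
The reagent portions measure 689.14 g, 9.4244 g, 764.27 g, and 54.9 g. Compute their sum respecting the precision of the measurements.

1517.7 g

689.14 g + 9.4244 g + 764.27 g + 54.9 g = 1517.7344 g.
Addition/subtraction keeps the fewest decimal places: 689.14 → 2 decimal places, 9.4244 → 4 decimal places, 764.27 → 2 decimal places, 54.9 → 1 decimal place; limit is 1.
Rounded to 1 decimal place: 1517.7 g.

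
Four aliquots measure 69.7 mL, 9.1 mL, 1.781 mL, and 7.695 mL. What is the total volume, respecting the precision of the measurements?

88.3 mL

69.7 mL + 9.1 mL + 1.781 mL + 7.695 mL = 88.276 mL.
Addition/subtraction keeps the fewest decimal places: 69.7 → 1 decimal place, 9.1 → 1 decimal place, 1.781 → 3 decimal places, 7.695 → 3 decimal places; limit is 1.
Rounded to 1 decimal place: 88.3 mL.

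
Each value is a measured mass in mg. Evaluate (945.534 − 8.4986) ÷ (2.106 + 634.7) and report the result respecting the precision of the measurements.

945.534 − 8.4986 = 937.0354, limited to 3 d.p. → 6 s.f.; 2.106 + 634.7 = 636.806, limited to 1 d.p. → 4 s.f.
Carrying full precision, 937.0354 ÷ 636.806 = 1.47146132417…; keep min(6, 4) = 4 s.f.
Rounded to 4 significant figures: 1.471.

1.471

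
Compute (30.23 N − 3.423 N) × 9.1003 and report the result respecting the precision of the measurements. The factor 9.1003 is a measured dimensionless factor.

30.23 N − 3.423 N = 26.807 N; the difference is limited to 2 decimal places (4 s.f.).
Carrying full precision, 26.807 × 9.1003 = 243.9517421 N; 9.1003 has 5 s.f., so the result keeps min(4, 5) = 4 s.f.
Rounded to 4 significant figures: 244.0 N.

244.0 N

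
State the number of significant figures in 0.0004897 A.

4

0.0004897: leading zeros are not significant.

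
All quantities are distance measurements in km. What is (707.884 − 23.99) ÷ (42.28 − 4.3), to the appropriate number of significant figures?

707.884 − 23.99 = 683.894, limited to 2 d.p. → 5 s.f.; 42.28 − 4.3 = 37.98, limited to 1 d.p. → 3 s.f.
Carrying full precision, 683.894 ÷ 37.98 = 18.0066877304…; keep min(5, 3) = 3 s.f.
Rounded to 3 significant figures: 18.0.

18.0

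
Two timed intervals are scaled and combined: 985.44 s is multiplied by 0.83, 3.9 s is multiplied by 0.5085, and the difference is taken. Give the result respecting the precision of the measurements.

8.2 × 10^2 s

985.44 × 0.83 = 817.9152 → 8.2 × 10^2 s (2 s.f., last digit at the 10^1 place).
3.9 × 0.5085 = 1.98315 → 2.0 s (2 s.f., last digit at the 10^-1 place).
Difference: 815.93205 s; keep the coarser place, 10^1.
Result: 8.2 × 10^2 s.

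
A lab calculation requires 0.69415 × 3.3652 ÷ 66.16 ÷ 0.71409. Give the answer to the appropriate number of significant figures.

0.04944

0.69415 × 3.3652 ÷ 66.16 ÷ 0.71409 = 0.049444246212…
Multiplication/division keeps the fewest significant figures: 0.69415 → 5 s.f., 3.3652 → 5 s.f., 66.16 → 4 s.f., 0.71409 → 5 s.f.; limit is 4.
Rounded to 4 significant figures: 0.04944.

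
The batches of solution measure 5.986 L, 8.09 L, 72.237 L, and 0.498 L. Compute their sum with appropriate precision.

86.81 L

5.986 L + 8.09 L + 72.237 L + 0.498 L = 86.811 L.
Addition/subtraction keeps the fewest decimal places: 5.986 → 3 decimal places, 8.09 → 2 decimal places, 72.237 → 3 decimal places, 0.498 → 3 decimal places; limit is 2.
Rounded to 2 decimal places: 86.81 L.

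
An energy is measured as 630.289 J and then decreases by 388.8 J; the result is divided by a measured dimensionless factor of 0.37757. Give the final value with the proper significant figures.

630.289 J − 388.8 J = 241.489 J; the difference is limited to 1 decimal place (4 s.f.).
Carrying full precision, 241.489 ÷ 0.37757 = 639.587361284… J; 0.37757 has 5 s.f., so the result keeps min(4, 5) = 4 s.f.
Rounded to 4 significant figures: 639.6 J.

639.6 J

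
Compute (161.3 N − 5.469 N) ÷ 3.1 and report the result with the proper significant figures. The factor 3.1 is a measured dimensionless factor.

50. N

161.3 N − 5.469 N = 155.831 N; the difference is limited to 1 decimal place (4 s.f.).
Carrying full precision, 155.831 ÷ 3.1 = 50.2680645161… N; 3.1 has 2 s.f., so the result keeps min(4, 2) = 2 s.f.
Rounded to 2 significant figures: 50. N.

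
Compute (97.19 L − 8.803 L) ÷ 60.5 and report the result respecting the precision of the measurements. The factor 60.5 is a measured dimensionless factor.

1.46 L

97.19 L − 8.803 L = 88.387 L; the difference is limited to 2 decimal places (4 s.f.).
Carrying full precision, 88.387 ÷ 60.5 = 1.46094214876… L; 60.5 has 3 s.f., so the result keeps min(4, 3) = 3 s.f.
Rounded to 3 significant figures: 1.46 L.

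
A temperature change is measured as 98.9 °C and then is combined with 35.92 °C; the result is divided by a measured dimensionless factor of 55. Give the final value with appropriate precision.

2.5 °C

98.9 °C + 35.92 °C = 134.82 °C; the sum is limited to 1 decimal place (4 s.f.).
Carrying full precision, 134.82 ÷ 55 = 2.45127272727… °C; 55 has 2 s.f., so the result keeps min(4, 2) = 2 s.f.
Rounded to 2 significant figures: 2.5 °C.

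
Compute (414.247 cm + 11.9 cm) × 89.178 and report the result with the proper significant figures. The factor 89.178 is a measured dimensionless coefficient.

414.247 cm + 11.9 cm = 426.147 cm; the sum is limited to 1 decimal place (4 s.f.).
Carrying full precision, 426.147 × 89.178 = 38002.937166 cm; 89.178 has 5 s.f., so the result keeps min(4, 5) = 4 s.f.
Rounded to 4 significant figures: 3.800 × 10^4 cm.

3.800 × 10^4 cm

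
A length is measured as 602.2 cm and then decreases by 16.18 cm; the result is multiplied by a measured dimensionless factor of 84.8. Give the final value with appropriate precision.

602.2 cm − 16.18 cm = 586.02 cm; the difference is limited to 1 decimal place (4 s.f.).
Carrying full precision, 586.02 × 84.8 = 49694.496 cm; 84.8 has 3 s.f., so the result keeps min(4, 3) = 3 s.f.
Rounded to 3 significant figures: 4.97 × 10⁴ cm.

4.97 × 10⁴ cm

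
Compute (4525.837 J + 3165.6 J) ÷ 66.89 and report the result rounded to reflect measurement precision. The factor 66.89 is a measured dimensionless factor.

4525.837 J + 3165.6 J = 7691.437 J; the sum is limited to 1 decimal place (5 s.f.).
Carrying full precision, 7691.437 ÷ 66.89 = 114.986350725… J; 66.89 has 4 s.f., so the result keeps min(5, 4) = 4 s.f.
Rounded to 4 significant figures: 115.0 J.

115.0 J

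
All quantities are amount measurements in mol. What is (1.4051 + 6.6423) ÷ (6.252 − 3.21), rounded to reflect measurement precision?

2.65

1.4051 + 6.6423 = 8.0474, limited to 4 d.p. → 5 s.f.; 6.252 − 3.21 = 3.042, limited to 2 d.p. → 3 s.f.
Carrying full precision, 8.0474 ÷ 3.042 = 2.64543063774…; keep min(5, 3) = 3 s.f.
Rounded to 3 significant figures: 2.65.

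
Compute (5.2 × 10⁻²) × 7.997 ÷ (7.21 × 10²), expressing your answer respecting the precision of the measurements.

(5.2 × 10⁻²) × 7.997 ÷ (7.21 × 10²) = 0.000576760055479…
Multiplication/division keeps the fewest significant figures: 5.2 × 10⁻² → 2 s.f., 7.997 → 4 s.f., 7.21 × 10² → 3 s.f.; limit is 2.
Rounded to 2 significant figures: 5.8 × 10⁻⁴.

5.8 × 10⁻⁴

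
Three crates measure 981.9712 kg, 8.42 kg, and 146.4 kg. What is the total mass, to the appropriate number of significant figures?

981.9712 kg + 8.42 kg + 146.4 kg = 1136.7912 kg.
Addition/subtraction keeps the fewest decimal places: 981.9712 → 4 decimal places, 8.42 → 2 decimal places, 146.4 → 1 decimal place; limit is 1.
Rounded to 1 decimal place: 1136.8 kg.

1136.8 kg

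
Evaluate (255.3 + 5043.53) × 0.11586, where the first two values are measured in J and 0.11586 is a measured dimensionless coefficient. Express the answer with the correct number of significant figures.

613.92 J

255.3 J + 5043.53 J = 5298.83 J; the sum is limited to 1 decimal place (5 s.f.).
Carrying full precision, 5298.83 × 0.11586 = 613.9224438 J; 0.11586 has 5 s.f., so the result keeps min(5, 5) = 5 s.f.
Rounded to 5 significant figures: 613.92 J.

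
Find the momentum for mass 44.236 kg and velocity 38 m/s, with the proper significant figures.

momentum = 44.236 kg × 38 m/s = 1680.968 kg·m/s.
44.236 has 5 significant figures; 38 has 2.
Division/multiplication keeps the fewest: 2 significant figures.
Rounded: 1.7 × 10^3 kg·m/s.

1.7 × 10^3 kg·m/s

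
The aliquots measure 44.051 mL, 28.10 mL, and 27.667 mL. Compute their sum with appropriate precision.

44.051 mL + 28.10 mL + 27.667 mL = 99.818 mL.
Addition/subtraction keeps the fewest decimal places: 44.051 → 3 decimal places, 28.10 → 2 decimal places, 27.667 → 3 decimal places; limit is 2.
Rounded to 2 decimal places: 99.82 mL.

99.82 mL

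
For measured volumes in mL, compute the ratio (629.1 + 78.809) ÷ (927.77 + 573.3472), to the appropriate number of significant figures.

0.4716

629.1 + 78.809 = 707.909, limited to 1 d.p. → 4 s.f.; 927.77 + 573.3472 = 1501.1172, limited to 2 d.p. → 6 s.f.
Carrying full precision, 707.909 ÷ 1501.1172 = 0.471588094521…; keep min(4, 6) = 4 s.f.
Rounded to 4 significant figures: 0.4716.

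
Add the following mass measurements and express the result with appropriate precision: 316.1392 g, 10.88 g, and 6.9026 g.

316.1392 g + 10.88 g + 6.9026 g = 333.9218 g.
Addition/subtraction keeps the fewest decimal places: 316.1392 → 4 decimal places, 10.88 → 2 decimal places, 6.9026 → 4 decimal places; limit is 2.
Rounded to 2 decimal places: 333.92 g.

333.92 g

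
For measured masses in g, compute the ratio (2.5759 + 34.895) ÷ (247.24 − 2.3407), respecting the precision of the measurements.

2.5759 + 34.895 = 37.4709, limited to 3 d.p. → 5 s.f.; 247.24 − 2.3407 = 244.8993, limited to 2 d.p. → 5 s.f.
Carrying full precision, 37.4709 ÷ 244.8993 = 0.153005337296…; keep min(5, 5) = 5 s.f.
Rounded to 5 significant figures: 0.15301.

0.15301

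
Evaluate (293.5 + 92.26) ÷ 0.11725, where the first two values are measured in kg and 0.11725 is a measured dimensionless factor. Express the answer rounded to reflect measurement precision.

3.290 × 10^3 kg

293.5 kg + 92.26 kg = 385.76 kg; the sum is limited to 1 decimal place (4 s.f.).
Carrying full precision, 385.76 ÷ 0.11725 = 3290.06396588… kg; 0.11725 has 5 s.f., so the result keeps min(4, 5) = 4 s.f.
Rounded to 4 significant figures: 3.290 × 10^3 kg.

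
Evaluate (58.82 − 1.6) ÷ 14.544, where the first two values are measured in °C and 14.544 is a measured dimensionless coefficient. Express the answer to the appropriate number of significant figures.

58.82 °C − 1.6 °C = 57.22 °C; the difference is limited to 1 decimal place (3 s.f.).
Carrying full precision, 57.22 ÷ 14.544 = 3.93426842684… °C; 14.544 has 5 s.f., so the result keeps min(3, 5) = 3 s.f.
Rounded to 3 significant figures: 3.93 °C.

3.93 °C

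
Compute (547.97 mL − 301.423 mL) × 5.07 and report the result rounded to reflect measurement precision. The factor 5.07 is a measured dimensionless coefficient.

1.25 × 10^3 mL

547.97 mL − 301.423 mL = 246.547 mL; the difference is limited to 2 decimal places (5 s.f.).
Carrying full precision, 246.547 × 5.07 = 1249.99329 mL; 5.07 has 3 s.f., so the result keeps min(5, 3) = 3 s.f.
Rounded to 3 significant figures: 1.25 × 10^3 mL.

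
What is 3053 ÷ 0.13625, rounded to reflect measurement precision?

3053 ÷ 0.13625 = 22407.3394495…
Multiplication/division keeps the fewest significant figures: 3053 → 4 s.f., 0.13625 → 5 s.f.; limit is 4.
Rounded to 4 significant figures: 2.241 × 10^4.

2.241 × 10^4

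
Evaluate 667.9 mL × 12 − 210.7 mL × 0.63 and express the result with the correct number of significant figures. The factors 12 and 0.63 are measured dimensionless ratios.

7.9 × 10^3 mL

667.9 × 12 = 8014.8 → 8.0 × 10^3 mL (2 s.f., last digit at the 10^2 place).
210.7 × 0.63 = 132.741 → 1.3 × 10^2 mL (2 s.f., last digit at the 10^1 place).
Difference: 7882.059 mL; keep the coarser place, 10^2.
Result: 7.9 × 10^3 mL.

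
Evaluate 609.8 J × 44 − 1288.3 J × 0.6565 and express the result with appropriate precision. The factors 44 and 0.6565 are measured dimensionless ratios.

2.6 × 10^4 J

609.8 × 44 = 26831.2 → 2.7 × 10^4 J (2 s.f., last digit at the 10^3 place).
1288.3 × 0.6565 = 845.76895 → 845.8 J (4 s.f., last digit at the 10^-1 place).
Difference: 25985.43105 J; keep the coarser place, 10^3.
Result: 2.6 × 10^4 J.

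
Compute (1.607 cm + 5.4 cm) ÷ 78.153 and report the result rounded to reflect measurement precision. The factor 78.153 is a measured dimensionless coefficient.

1.607 cm + 5.4 cm = 7.007 cm; the sum is limited to 1 decimal place (2 s.f.).
Carrying full precision, 7.007 ÷ 78.153 = 0.0896574667639… cm; 78.153 has 5 s.f., so the result keeps min(2, 5) = 2 s.f.
Rounded to 2 significant figures: 0.090 cm.

0.090 cm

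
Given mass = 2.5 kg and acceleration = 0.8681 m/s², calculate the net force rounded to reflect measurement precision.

net force = 2.5 kg × 0.8681 m/s² = 2.17025 N.
2.5 has 2 significant figures; 0.8681 has 4.
Division/multiplication keeps the fewest: 2 significant figures.
Rounded: 2.2 N.

2.2 N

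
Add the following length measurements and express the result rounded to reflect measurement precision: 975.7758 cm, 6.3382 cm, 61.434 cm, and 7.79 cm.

1051.34 cm

975.7758 cm + 6.3382 cm + 61.434 cm + 7.79 cm = 1051.3380 cm.
Addition/subtraction keeps the fewest decimal places: 975.7758 → 4 decimal places, 6.3382 → 4 decimal places, 61.434 → 3 decimal places, 7.79 → 2 decimal places; limit is 2.
Rounded to 2 decimal places: 1051.34 cm.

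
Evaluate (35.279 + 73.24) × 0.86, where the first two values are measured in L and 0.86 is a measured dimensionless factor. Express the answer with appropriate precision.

35.279 L + 73.24 L = 108.519 L; the sum is limited to 2 decimal places (5 s.f.).
Carrying full precision, 108.519 × 0.86 = 93.32634 L; 0.86 has 2 s.f., so the result keeps min(5, 2) = 2 s.f.
Rounded to 2 significant figures: 93 L.

93 L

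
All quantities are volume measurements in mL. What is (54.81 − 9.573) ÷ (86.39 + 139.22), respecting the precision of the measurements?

54.81 − 9.573 = 45.237, limited to 2 d.p. → 4 s.f.; 86.39 + 139.22 = 225.61, limited to 2 d.p. → 5 s.f.
Carrying full precision, 45.237 ÷ 225.61 = 0.200509729179…; keep min(4, 5) = 4 s.f.
Rounded to 4 significant figures: 0.2005.

0.2005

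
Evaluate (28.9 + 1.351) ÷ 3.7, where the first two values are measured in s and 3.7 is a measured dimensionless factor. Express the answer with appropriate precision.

8.2 s

28.9 s + 1.351 s = 30.251 s; the sum is limited to 1 decimal place (3 s.f.).
Carrying full precision, 30.251 ÷ 3.7 = 8.17594594595… s; 3.7 has 2 s.f., so the result keeps min(3, 2) = 2 s.f.
Rounded to 2 significant figures: 8.2 s.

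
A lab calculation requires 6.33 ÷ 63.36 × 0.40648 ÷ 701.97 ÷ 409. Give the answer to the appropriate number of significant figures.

1.41 × 10⁻⁷

6.33 ÷ 63.36 × 0.40648 ÷ 701.97 ÷ 409 = 1.4144443434 × 10^-7…
Multiplication/division keeps the fewest significant figures: 6.33 → 3 s.f., 63.36 → 4 s.f., 0.40648 → 5 s.f., 701.97 → 5 s.f., 409 → 3 s.f.; limit is 3.
Rounded to 3 significant figures: 1.41 × 10⁻⁷.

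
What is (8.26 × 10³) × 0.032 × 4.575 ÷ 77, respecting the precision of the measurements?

16

(8.26 × 10³) × 0.032 × 4.575 ÷ 77 = 15.7047272727…
Multiplication/division keeps the fewest significant figures: 8.26 × 10³ → 3 s.f., 0.032 → 2 s.f., 4.575 → 4 s.f., 77 → 2 s.f.; limit is 2.
Rounded to 2 significant figures: 16.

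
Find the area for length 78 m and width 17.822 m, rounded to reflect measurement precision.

area = 78 m × 17.822 m = 1390.116 m².
78 has 2 significant figures; 17.822 has 5.
Division/multiplication keeps the fewest: 2 significant figures.
Rounded: 1.4 × 10³ m².

1.4 × 10³ m²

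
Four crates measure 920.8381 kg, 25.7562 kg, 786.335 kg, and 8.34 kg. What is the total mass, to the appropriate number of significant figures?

920.8381 kg + 25.7562 kg + 786.335 kg + 8.34 kg = 1741.2693 kg.
Addition/subtraction keeps the fewest decimal places: 920.8381 → 4 decimal places, 25.7562 → 4 decimal places, 786.335 → 3 decimal places, 8.34 → 2 decimal places; limit is 2.
Rounded to 2 decimal places: 1741.27 kg.

1741.27 kg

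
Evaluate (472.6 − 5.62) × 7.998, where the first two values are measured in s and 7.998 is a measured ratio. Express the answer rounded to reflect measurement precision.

3735 s

472.6 s − 5.62 s = 466.98 s; the difference is limited to 1 decimal place (4 s.f.).
Carrying full precision, 466.98 × 7.998 = 3734.90604 s; 7.998 has 4 s.f., so the result keeps min(4, 4) = 4 s.f.
Rounded to 4 significant figures: 3735 s.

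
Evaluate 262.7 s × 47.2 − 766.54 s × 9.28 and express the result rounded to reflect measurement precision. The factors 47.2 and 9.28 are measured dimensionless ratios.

262.7 × 47.2 = 12399.44 → 1.24 × 10^4 s (3 s.f., last digit at the 10^2 place).
766.54 × 9.28 = 7113.4912 → 7.11 × 10^3 s (3 s.f., last digit at the 10^1 place).
Difference: 5285.9488 s; keep the coarser place, 10^2.
Result: 5.3 × 10^3 s.

5.3 × 10^3 s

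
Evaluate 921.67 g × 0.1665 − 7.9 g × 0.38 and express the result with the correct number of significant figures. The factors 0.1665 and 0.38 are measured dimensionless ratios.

921.67 × 0.1665 = 153.458055 → 1.535 × 10² g (4 s.f., last digit at the 10^-1 place).
7.9 × 0.38 = 3.002 → 3.0 g (2 s.f., last digit at the 10^-1 place).
Difference: 150.456055 g; keep the coarser place, 10^-1.
Result: 150.5 g.

150.5 g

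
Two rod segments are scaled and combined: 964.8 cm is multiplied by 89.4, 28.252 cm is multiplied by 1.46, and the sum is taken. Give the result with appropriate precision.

964.8 × 89.4 = 86253.12 → 8.63 × 10⁴ cm (3 s.f., last digit at the 10^2 place).
28.252 × 1.46 = 41.24792 → 41.2 cm (3 s.f., last digit at the 10^-1 place).
Sum: 86294.36792 cm; keep the coarser place, 10^2.
Result: 8.63 × 10⁴ cm.

8.63 × 10⁴ cm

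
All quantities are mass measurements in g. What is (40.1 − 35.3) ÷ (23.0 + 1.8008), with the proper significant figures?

0.19

40.1 − 35.3 = 4.8, limited to 1 d.p. → 2 s.f.; 23.0 + 1.8008 = 24.8008, limited to 1 d.p. → 3 s.f.
Carrying full precision, 4.8 ÷ 24.8008 = 0.193542143802…; keep min(2, 3) = 2 s.f.
Rounded to 2 significant figures: 0.19.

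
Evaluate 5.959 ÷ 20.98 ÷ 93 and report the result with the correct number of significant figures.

5.959 ÷ 20.98 ÷ 93 = 0.00305411195506…
Multiplication/division keeps the fewest significant figures: 5.959 → 4 s.f., 20.98 → 4 s.f., 93 → 2 s.f.; limit is 2.
Rounded to 2 significant figures: 0.0031.

0.0031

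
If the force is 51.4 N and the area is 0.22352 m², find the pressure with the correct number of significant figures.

230. Pa

pressure = 51.4 N ÷ 0.22352 m² = 229.957050823… Pa.
51.4 has 3 significant figures; 0.22352 has 5.
Division/multiplication keeps the fewest: 3 significant figures.
Rounded: 230. Pa.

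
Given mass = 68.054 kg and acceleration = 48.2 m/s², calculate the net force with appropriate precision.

net force = 68.054 kg × 48.2 m/s² = 3280.2028 N.
68.054 has 5 significant figures; 48.2 has 3.
Division/multiplication keeps the fewest: 3 significant figures.
Rounded: 3.28 × 10^3 N.

3.28 × 10^3 N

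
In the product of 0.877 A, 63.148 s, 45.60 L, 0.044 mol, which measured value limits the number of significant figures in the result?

0.044 mol

0.877 A → 3 s.f.; 63.148 s → 5 s.f.; 45.60 L → 4 s.f.; 0.044 mol → 2 s.f.
The fewest is 2 significant figures, from 0.044 mol.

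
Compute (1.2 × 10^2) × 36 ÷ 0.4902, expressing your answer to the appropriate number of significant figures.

(1.2 × 10^2) × 36 ÷ 0.4902 = 8812.72949816…
Multiplication/division keeps the fewest significant figures: 1.2 × 10^2 → 2 s.f., 36 → 2 s.f., 0.4902 → 4 s.f.; limit is 2.
Rounded to 2 significant figures: 8.8 × 10^3.

8.8 × 10^3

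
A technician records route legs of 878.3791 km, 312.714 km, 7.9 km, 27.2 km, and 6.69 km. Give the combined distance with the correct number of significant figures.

878.3791 km + 312.714 km + 7.9 km + 27.2 km + 6.69 km = 1232.8831 km.
Addition/subtraction keeps the fewest decimal places: 878.3791 → 4 decimal places, 312.714 → 3 decimal places, 7.9 → 1 decimal place, 27.2 → 1 decimal place, 6.69 → 2 decimal places; limit is 1.
Rounded to 1 decimal place: 1232.9 km.

1232.9 km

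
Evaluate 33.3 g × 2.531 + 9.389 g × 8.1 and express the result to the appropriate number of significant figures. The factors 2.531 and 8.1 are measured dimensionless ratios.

1.60 × 10^2 g

33.3 × 2.531 = 84.2823 → 84.3 g (3 s.f., last digit at the 10^-1 place).
9.389 × 8.1 = 76.0509 → 76 g (2 s.f., last digit at the 10^0 place).
Sum: 160.3332 g; keep the coarser place, 10^0.
Result: 1.60 × 10^2 g.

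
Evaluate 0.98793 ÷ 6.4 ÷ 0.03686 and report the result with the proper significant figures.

4.2

0.98793 ÷ 6.4 ÷ 0.03686 = 4.18784759902…
Multiplication/division keeps the fewest significant figures: 0.98793 → 5 s.f., 6.4 → 2 s.f., 0.03686 → 4 s.f.; limit is 2.
Rounded to 2 significant figures: 4.2.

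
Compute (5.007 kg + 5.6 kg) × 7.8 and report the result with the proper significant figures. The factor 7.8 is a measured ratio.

5.007 kg + 5.6 kg = 10.607 kg; the sum is limited to 1 decimal place (3 s.f.).
Carrying full precision, 10.607 × 7.8 = 82.7346 kg; 7.8 has 2 s.f., so the result keeps min(3, 2) = 2 s.f.
Rounded to 2 significant figures: 83 kg.

83 kg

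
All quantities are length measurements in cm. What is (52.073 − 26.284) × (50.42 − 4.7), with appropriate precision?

52.073 − 26.284 = 25.789, limited to 3 d.p. → 5 s.f.; 50.42 − 4.7 = 45.72, limited to 1 d.p. → 3 s.f.
Carrying full precision, 25.789 × 45.72 = 1179.07308; keep min(5, 3) = 3 s.f.
Rounded to 3 significant figures: 1.18 × 10³ cm².

1.18 × 10³ cm²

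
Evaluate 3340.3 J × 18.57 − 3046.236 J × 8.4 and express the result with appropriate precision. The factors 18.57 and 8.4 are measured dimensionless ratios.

3.6 × 10^4 J

3340.3 × 18.57 = 62029.371 → 6.203 × 10^4 J (4 s.f., last digit at the 10^1 place).
3046.236 × 8.4 = 25588.3824 → 2.6 × 10^4 J (2 s.f., last digit at the 10^3 place).
Difference: 36440.9886 J; keep the coarser place, 10^3.
Result: 3.6 × 10^4 J.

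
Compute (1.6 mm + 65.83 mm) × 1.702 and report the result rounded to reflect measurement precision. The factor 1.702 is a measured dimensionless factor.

1.6 mm + 65.83 mm = 67.43 mm; the sum is limited to 1 decimal place (3 s.f.).
Carrying full precision, 67.43 × 1.702 = 114.76586 mm; 1.702 has 4 s.f., so the result keeps min(3, 4) = 3 s.f.
Rounded to 3 significant figures: 115 mm.

115 mm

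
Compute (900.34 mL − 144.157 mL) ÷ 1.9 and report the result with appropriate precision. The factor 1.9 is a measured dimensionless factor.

900.34 mL − 144.157 mL = 756.183 mL; the difference is limited to 2 decimal places (5 s.f.).
Carrying full precision, 756.183 ÷ 1.9 = 397.991052632… mL; 1.9 has 2 s.f., so the result keeps min(5, 2) = 2 s.f.
Rounded to 2 significant figures: 4.0 × 10² mL.

4.0 × 10² mL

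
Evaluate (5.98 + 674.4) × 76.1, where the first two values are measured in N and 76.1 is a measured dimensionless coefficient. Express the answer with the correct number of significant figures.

5.18 × 10⁴ N

5.98 N + 674.4 N = 680.38 N; the sum is limited to 1 decimal place (4 s.f.).
Carrying full precision, 680.38 × 76.1 = 51776.918 N; 76.1 has 3 s.f., so the result keeps min(4, 3) = 3 s.f.
Rounded to 3 significant figures: 5.18 × 10⁴ N.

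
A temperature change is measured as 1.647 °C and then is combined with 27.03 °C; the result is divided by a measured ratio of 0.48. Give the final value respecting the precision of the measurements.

1.647 °C + 27.03 °C = 28.677 °C; the sum is limited to 2 decimal places (4 s.f.).
Carrying full precision, 28.677 ÷ 0.48 = 59.74375 °C; 0.48 has 2 s.f., so the result keeps min(4, 2) = 2 s.f.
Rounded to 2 significant figures: 60. °C.

60. °C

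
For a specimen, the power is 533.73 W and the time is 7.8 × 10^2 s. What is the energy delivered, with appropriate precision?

energy delivered = 533.73 W × 7.8 × 10^2 s = 416309.4 J.
533.73 has 5 significant figures; 7.8 × 10^2 has 2.
Division/multiplication keeps the fewest: 2 significant figures.
Rounded: 4.2 × 10^5 J.

4.2 × 10^5 J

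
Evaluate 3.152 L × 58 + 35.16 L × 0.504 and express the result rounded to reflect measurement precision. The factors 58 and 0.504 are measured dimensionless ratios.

3.152 × 58 = 182.816 → 1.8 × 10^2 L (2 s.f., last digit at the 10^1 place).
35.16 × 0.504 = 17.72064 → 17.7 L (3 s.f., last digit at the 10^-1 place).
Sum: 200.53664 L; keep the coarser place, 10^1.
Result: 2.0 × 10^2 L.

2.0 × 10^2 L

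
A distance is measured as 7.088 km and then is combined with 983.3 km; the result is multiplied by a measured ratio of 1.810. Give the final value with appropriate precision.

1793 km

7.088 km + 983.3 km = 990.388 km; the sum is limited to 1 decimal place (4 s.f.).
Carrying full precision, 990.388 × 1.810 = 1792.60228 km; 1.810 has 4 s.f., so the result keeps min(4, 4) = 4 s.f.
Rounded to 4 significant figures: 1793 km.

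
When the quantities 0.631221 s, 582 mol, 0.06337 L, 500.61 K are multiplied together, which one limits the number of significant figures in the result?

582 mol

0.631221 s → 6 s.f.; 582 mol → 3 s.f.; 0.06337 L → 4 s.f.; 500.61 K → 5 s.f.
The fewest is 3 significant figures, from 582 mol.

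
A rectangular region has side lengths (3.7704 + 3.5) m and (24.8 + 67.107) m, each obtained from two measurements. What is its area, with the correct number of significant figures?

3.7704 + 3.5 = 7.2704, limited to 1 d.p. → 2 s.f.; 24.8 + 67.107 = 91.907, limited to 1 d.p. → 3 s.f.
Carrying full precision, 7.2704 × 91.907 = 668.2006528; keep min(2, 3) = 2 s.f.
Rounded to 2 significant figures: 6.7 × 10² m².

6.7 × 10² m²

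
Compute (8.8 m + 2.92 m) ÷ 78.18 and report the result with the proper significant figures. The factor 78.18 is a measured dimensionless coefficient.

8.8 m + 2.92 m = 11.72 m; the sum is limited to 1 decimal place (3 s.f.).
Carrying full precision, 11.72 ÷ 78.18 = 0.149910463034… m; 78.18 has 4 s.f., so the result keeps min(3, 4) = 3 s.f.
Rounded to 3 significant figures: 0.150 m.

0.150 m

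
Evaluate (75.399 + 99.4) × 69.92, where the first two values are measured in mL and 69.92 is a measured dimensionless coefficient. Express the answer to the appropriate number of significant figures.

1.222 × 10⁴ mL

75.399 mL + 99.4 mL = 174.799 mL; the sum is limited to 1 decimal place (4 s.f.).
Carrying full precision, 174.799 × 69.92 = 12221.94608 mL; 69.92 has 4 s.f., so the result keeps min(4, 4) = 4 s.f.
Rounded to 4 significant figures: 1.222 × 10⁴ mL.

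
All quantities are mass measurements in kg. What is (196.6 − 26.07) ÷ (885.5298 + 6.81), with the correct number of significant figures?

0.1911

196.6 − 26.07 = 170.53, limited to 1 d.p. → 4 s.f.; 885.5298 + 6.81 = 892.3398, limited to 2 d.p. → 5 s.f.
Carrying full precision, 170.53 ÷ 892.3398 = 0.191104330436…; keep min(4, 5) = 4 s.f.
Rounded to 4 significant figures: 0.1911.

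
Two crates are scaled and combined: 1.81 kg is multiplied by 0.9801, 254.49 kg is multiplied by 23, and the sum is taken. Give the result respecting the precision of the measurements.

5.9 × 10³ kg

1.81 × 0.9801 = 1.773981 → 1.77 kg (3 s.f., last digit at the 10^-2 place).
254.49 × 23 = 5853.27 → 5.9 × 10³ kg (2 s.f., last digit at the 10^2 place).
Sum: 5855.043981 kg; keep the coarser place, 10^2.
Result: 5.9 × 10³ kg.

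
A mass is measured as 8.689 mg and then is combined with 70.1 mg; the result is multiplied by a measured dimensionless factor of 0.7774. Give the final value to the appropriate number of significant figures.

61.3 mg

8.689 mg + 70.1 mg = 78.789 mg; the sum is limited to 1 decimal place (3 s.f.).
Carrying full precision, 78.789 × 0.7774 = 61.2505686 mg; 0.7774 has 4 s.f., so the result keeps min(3, 4) = 3 s.f.
Rounded to 3 significant figures: 61.3 mg.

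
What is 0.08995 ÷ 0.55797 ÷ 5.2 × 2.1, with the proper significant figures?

0.065

0.08995 ÷ 0.55797 ÷ 5.2 × 2.1 = 0.0651037896992…
Multiplication/division keeps the fewest significant figures: 0.08995 → 4 s.f., 0.55797 → 5 s.f., 5.2 → 2 s.f., 2.1 → 2 s.f.; limit is 2.
Rounded to 2 significant figures: 0.065.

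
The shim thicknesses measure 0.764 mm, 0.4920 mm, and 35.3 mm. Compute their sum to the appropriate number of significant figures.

36.6 mm

0.764 mm + 0.4920 mm + 35.3 mm = 36.5560 mm.
Addition/subtraction keeps the fewest decimal places: 0.764 → 3 decimal places, 0.4920 → 4 decimal places, 35.3 → 1 decimal place; limit is 1.
Rounded to 1 decimal place: 36.6 mm.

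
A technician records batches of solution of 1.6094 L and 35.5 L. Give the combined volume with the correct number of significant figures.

37.1 L

1.6094 L + 35.5 L = 37.1094 L.
Addition/subtraction keeps the fewest decimal places: 1.6094 → 4 decimal places, 35.5 → 1 decimal place; limit is 1.
Rounded to 1 decimal place: 37.1 L.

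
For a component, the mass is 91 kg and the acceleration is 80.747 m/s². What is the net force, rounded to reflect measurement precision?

net force = 91 kg × 80.747 m/s² = 7347.977 N.
91 has 2 significant figures; 80.747 has 5.
Division/multiplication keeps the fewest: 2 significant figures.
Rounded: 7.3 × 10^3 N.

7.3 × 10^3 N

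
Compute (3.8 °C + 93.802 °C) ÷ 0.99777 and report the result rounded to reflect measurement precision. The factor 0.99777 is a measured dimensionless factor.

97.8 °C

3.8 °C + 93.802 °C = 97.602 °C; the sum is limited to 1 decimal place (3 s.f.).
Carrying full precision, 97.602 ÷ 0.99777 = 97.8201389098… °C; 0.99777 has 5 s.f., so the result keeps min(3, 5) = 3 s.f.
Rounded to 3 significant figures: 97.8 °C.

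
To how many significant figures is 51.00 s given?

51.00: trailing zeros after a decimal point are significant.

4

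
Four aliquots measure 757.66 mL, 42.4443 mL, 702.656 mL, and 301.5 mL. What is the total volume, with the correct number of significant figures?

757.66 mL + 42.4443 mL + 702.656 mL + 301.5 mL = 1804.2603 mL.
Addition/subtraction keeps the fewest decimal places: 757.66 → 2 decimal places, 42.4443 → 4 decimal places, 702.656 → 3 decimal places, 301.5 → 1 decimal place; limit is 1.
Rounded to 1 decimal place: 1804.3 mL.

1804.3 mL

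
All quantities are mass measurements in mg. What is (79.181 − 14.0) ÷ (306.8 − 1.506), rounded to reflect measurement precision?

79.181 − 14.0 = 65.181, limited to 1 d.p. → 3 s.f.; 306.8 − 1.506 = 305.294, limited to 1 d.p. → 4 s.f.
Carrying full precision, 65.181 ÷ 305.294 = 0.213502394413…; keep min(3, 4) = 3 s.f.
Rounded to 3 significant figures: 0.214.

0.214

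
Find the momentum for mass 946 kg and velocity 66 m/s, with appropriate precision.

6.2 × 10⁴ kg·m/s

momentum = 946 kg × 66 m/s = 62436 kg·m/s.
946 has 3 significant figures; 66 has 2.
Division/multiplication keeps the fewest: 2 significant figures.
Rounded: 6.2 × 10⁴ kg·m/s.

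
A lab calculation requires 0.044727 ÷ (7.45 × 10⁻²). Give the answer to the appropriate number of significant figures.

0.044727 ÷ (7.45 × 10⁻²) = 0.600362416107…
Multiplication/division keeps the fewest significant figures: 0.044727 → 5 s.f., 7.45 × 10⁻² → 3 s.f.; limit is 3.
Rounded to 3 significant figures: 0.600.

0.600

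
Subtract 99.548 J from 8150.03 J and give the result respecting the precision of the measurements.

8150.03 J − 99.548 J = 8050.482 J.
Addition/subtraction keeps the fewest decimal places: 8150.03 → 2 decimal places, 99.548 → 3 decimal places; limit is 2.
Rounded to 2 decimal places: 8050.48 J.

8050.48 J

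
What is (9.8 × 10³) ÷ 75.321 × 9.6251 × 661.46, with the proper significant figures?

(9.8 × 10³) ÷ 75.321 × 9.6251 × 661.46 = 828359.457931…
Multiplication/division keeps the fewest significant figures: 9.8 × 10³ → 2 s.f., 75.321 → 5 s.f., 9.6251 → 5 s.f., 661.46 → 5 s.f.; limit is 2.
Rounded to 2 significant figures: 8.3 × 10⁵.

8.3 × 10⁵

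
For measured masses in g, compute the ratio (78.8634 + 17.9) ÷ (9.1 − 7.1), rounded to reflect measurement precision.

48

78.8634 + 17.9 = 96.7634, limited to 1 d.p. → 3 s.f.; 9.1 − 7.1 = 2.0, limited to 1 d.p. → 2 s.f.
Carrying full precision, 96.7634 ÷ 2.0 = 48.3817; keep min(3, 2) = 2 s.f.
Rounded to 2 significant figures: 48.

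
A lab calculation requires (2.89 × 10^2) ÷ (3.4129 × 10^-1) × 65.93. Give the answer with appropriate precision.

5.58 × 10^4

(2.89 × 10^2) ÷ (3.4129 × 10^-1) × 65.93 = 55828.6794222…
Multiplication/division keeps the fewest significant figures: 2.89 × 10^2 → 3 s.f., 3.4129 × 10^-1 → 5 s.f., 65.93 → 4 s.f.; limit is 3.
Rounded to 3 significant figures: 5.58 × 10^4.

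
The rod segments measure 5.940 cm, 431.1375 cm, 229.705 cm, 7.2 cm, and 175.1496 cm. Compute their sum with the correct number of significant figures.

849.1 cm

5.940 cm + 431.1375 cm + 229.705 cm + 7.2 cm + 175.1496 cm = 849.1321 cm.
Addition/subtraction keeps the fewest decimal places: 5.940 → 3 decimal places, 431.1375 → 4 decimal places, 229.705 → 3 decimal places, 7.2 → 1 decimal place, 175.1496 → 4 decimal places; limit is 1.
Rounded to 1 decimal place: 849.1 cm.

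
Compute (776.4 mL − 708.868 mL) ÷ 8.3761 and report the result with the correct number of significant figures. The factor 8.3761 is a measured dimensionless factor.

8.06 mL

776.4 mL − 708.868 mL = 67.532 mL; the difference is limited to 1 decimal place (3 s.f.).
Carrying full precision, 67.532 ÷ 8.3761 = 8.06246343764… mL; 8.3761 has 5 s.f., so the result keeps min(3, 5) = 3 s.f.
Rounded to 3 significant figures: 8.06 mL.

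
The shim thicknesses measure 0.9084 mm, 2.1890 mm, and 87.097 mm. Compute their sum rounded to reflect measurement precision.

0.9084 mm + 2.1890 mm + 87.097 mm = 90.1944 mm.
Addition/subtraction keeps the fewest decimal places: 0.9084 → 4 decimal places, 2.1890 → 4 decimal places, 87.097 → 3 decimal places; limit is 3.
Rounded to 3 decimal places: 90.194 mm.

90.194 mm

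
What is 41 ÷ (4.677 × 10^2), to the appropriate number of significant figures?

0.088

41 ÷ (4.677 × 10^2) = 0.087663031858…
Multiplication/division keeps the fewest significant figures: 41 → 2 s.f., 4.677 × 10^2 → 4 s.f.; limit is 2.
Rounded to 2 significant figures: 0.088.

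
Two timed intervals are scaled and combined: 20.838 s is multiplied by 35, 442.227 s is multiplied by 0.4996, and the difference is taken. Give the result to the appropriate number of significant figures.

5.1 × 10^2 s

20.838 × 35 = 729.33 → 7.3 × 10^2 s (2 s.f., last digit at the 10^1 place).
442.227 × 0.4996 = 220.9366092 → 220.9 s (4 s.f., last digit at the 10^-1 place).
Difference: 508.3933908 s; keep the coarser place, 10^1.
Result: 5.1 × 10^2 s.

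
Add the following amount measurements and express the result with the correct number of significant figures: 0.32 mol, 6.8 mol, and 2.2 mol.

9.3 mol

0.32 mol + 6.8 mol + 2.2 mol = 9.32 mol.
Addition/subtraction keeps the fewest decimal places: 0.32 → 2 decimal places, 6.8 → 1 decimal place, 2.2 → 1 decimal place; limit is 1.
Rounded to 1 decimal place: 9.3 mol.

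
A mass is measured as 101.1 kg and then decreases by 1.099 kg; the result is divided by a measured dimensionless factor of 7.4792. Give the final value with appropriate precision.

13.37 kg

101.1 kg − 1.099 kg = 100.001 kg; the difference is limited to 1 decimal place (4 s.f.).
Carrying full precision, 100.001 ÷ 7.4792 = 13.3705476522… kg; 7.4792 has 5 s.f., so the result keeps min(4, 5) = 4 s.f.
Rounded to 4 significant figures: 13.37 kg.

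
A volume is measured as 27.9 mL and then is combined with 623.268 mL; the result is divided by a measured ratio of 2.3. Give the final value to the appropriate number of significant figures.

2.8 × 10^2 mL

27.9 mL + 623.268 mL = 651.168 mL; the sum is limited to 1 decimal place (4 s.f.).
Carrying full precision, 651.168 ÷ 2.3 = 283.116521739… mL; 2.3 has 2 s.f., so the result keeps min(4, 2) = 2 s.f.
Rounded to 2 significant figures: 2.8 × 10^2 mL.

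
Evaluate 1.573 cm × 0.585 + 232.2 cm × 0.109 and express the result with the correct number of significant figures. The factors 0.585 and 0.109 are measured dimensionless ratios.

1.573 × 0.585 = 0.920205 → 0.920 cm (3 s.f., last digit at the 10^-3 place).
232.2 × 0.109 = 25.3098 → 25.3 cm (3 s.f., last digit at the 10^-1 place).
Sum: 26.230005 cm; keep the coarser place, 10^-1.
Result: 26.2 cm.

26.2 cm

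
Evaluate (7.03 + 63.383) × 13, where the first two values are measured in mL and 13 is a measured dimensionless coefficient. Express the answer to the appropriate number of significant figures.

7.03 mL + 63.383 mL = 70.413 mL; the sum is limited to 2 decimal places (4 s.f.).
Carrying full precision, 70.413 × 13 = 915.369 mL; 13 has 2 s.f., so the result keeps min(4, 2) = 2 s.f.
Rounded to 2 significant figures: 9.2 × 10² mL.

9.2 × 10² mL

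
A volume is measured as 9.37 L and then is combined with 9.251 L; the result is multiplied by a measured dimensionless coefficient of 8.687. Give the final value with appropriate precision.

9.37 L + 9.251 L = 18.621 L; the sum is limited to 2 decimal places (4 s.f.).
Carrying full precision, 18.621 × 8.687 = 161.760627 L; 8.687 has 4 s.f., so the result keeps min(4, 4) = 4 s.f.
Rounded to 4 significant figures: 161.8 L.

161.8 L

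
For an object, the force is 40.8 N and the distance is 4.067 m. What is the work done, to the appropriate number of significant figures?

work done = 40.8 N × 4.067 m = 165.9336 J.
40.8 has 3 significant figures; 4.067 has 4.
Division/multiplication keeps the fewest: 3 significant figures.
Rounded: 1.66 × 10^2 J.

1.66 × 10^2 J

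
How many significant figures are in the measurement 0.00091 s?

0.00091: leading zeros are not significant.

2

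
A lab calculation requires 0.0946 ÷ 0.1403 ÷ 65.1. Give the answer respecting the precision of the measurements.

0.0104

0.0946 ÷ 0.1403 ÷ 65.1 = 0.0103574412084…
Multiplication/division keeps the fewest significant figures: 0.0946 → 3 s.f., 0.1403 → 4 s.f., 65.1 → 3 s.f.; limit is 3.
Rounded to 3 significant figures: 0.0104.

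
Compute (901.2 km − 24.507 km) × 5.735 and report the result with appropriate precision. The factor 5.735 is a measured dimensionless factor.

5.028 × 10^3 km

901.2 km − 24.507 km = 876.693 km; the difference is limited to 1 decimal place (4 s.f.).
Carrying full precision, 876.693 × 5.735 = 5027.834355 km; 5.735 has 4 s.f., so the result keeps min(4, 4) = 4 s.f.
Rounded to 4 significant figures: 5.028 × 10^3 km.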